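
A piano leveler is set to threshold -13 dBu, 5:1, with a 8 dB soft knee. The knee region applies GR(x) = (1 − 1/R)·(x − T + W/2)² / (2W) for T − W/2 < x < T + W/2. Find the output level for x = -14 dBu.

x − T + W/2 = -14 − (-13) + 4 = 3.
GR = (1 − 1/5) × 3² / 16 = 0.8 × 9 / 16 = 0.45 dB.
Output = -14 − 0.45 = -14.45 dBu.

-14.45 dBu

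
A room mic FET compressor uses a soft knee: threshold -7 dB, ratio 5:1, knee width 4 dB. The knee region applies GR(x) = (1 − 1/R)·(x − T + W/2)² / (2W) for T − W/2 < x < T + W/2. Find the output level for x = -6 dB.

x − T + W/2 = -6 − (-7) + 2 = 3.
GR = (1 − 1/5) × 3² / 8 = 0.8 × 9 / 8 = 0.9 dB.
Output = -6 − 0.9 = -6.9 dB.

-6.9 dB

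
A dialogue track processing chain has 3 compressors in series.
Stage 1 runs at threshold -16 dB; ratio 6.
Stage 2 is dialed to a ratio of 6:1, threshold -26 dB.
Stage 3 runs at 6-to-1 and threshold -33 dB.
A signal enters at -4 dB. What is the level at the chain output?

Stage 1: -4 dB is 12 dB over -16 dB; at 6:1 that becomes 2 dB over, giving -14 dB.
Stage 2: -14 dB is 12 dB over -26 dB; at 6:1 that becomes 2 dB over, giving -24 dB.
Stage 3: 9 dB above -33 dB, reduced 6:1 to 1.5 dB above → -31.5 dB.

-31.5 dB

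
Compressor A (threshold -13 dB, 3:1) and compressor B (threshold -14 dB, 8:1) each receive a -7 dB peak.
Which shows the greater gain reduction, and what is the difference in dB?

A: GR = 6 − 6/3 = 4 dB.
B: GR = 7 − 7/8 = 6.125 dB.
B applies 2.125 dB more gain reduction.

B, by 2.125 dB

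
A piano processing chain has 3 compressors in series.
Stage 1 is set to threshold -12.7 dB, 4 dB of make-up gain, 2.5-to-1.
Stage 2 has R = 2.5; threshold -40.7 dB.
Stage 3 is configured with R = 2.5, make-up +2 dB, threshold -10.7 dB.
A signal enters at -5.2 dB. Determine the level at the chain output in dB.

-24.7 dB

Stage 1: 7.5 dB above -12.7 dB, reduced 2.5:1 to 3 dB above → -9.7 dB; +4 dB make-up → -5.7 dB.
Stage 2: overshoot 35 dB → 35/2.5 = 14 dB → -26.7 dB.
Stage 3: -26.7 dB ≤ -10.7 dB, so stage 3 doesn't engage; make-up brings it to -24.7 dB.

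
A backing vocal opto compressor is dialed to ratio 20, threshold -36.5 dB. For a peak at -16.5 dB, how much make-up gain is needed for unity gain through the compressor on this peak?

Overshoot 20 dB → 20/20 = 1 dB after compression, so the compressed level is -36.5 + 1 = -35.5 dB.
Make-up = target − compressed = -16.5 − (-35.5) = 19 dB.

19 dB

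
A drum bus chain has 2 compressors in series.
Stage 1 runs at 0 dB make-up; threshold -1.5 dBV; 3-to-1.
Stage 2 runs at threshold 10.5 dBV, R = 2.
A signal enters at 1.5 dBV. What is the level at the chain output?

Stage 1: 1.5 dBV is 3 dB over -1.5 dBV; at 3:1 that becomes 1 dB over, giving -0.5 dBV.
Stage 2: -0.5 dBV ≤ 10.5 dBV, so stage 2 doesn't engage; output -0.5 dBV.

-0.5 dBV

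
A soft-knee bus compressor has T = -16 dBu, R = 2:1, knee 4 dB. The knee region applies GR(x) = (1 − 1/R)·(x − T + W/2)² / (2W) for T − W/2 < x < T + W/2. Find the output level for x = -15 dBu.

-15.5625 dBu

x − T + W/2 = -15 − (-16) + 2 = 3.
GR = (1 − 1/2) × 3² / 8 = 0.5 × 9 / 8 = 0.5625 dB.
Output = -15 − 0.5625 = -15.5625 dBu.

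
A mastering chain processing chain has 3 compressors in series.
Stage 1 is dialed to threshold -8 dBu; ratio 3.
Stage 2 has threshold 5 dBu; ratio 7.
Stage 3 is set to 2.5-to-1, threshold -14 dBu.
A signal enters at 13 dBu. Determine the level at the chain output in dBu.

Stage 1: 21 dB above -8 dBu, reduced 3:1 to 7 dB above → -1 dBu.
Stage 2: below threshold (-1 ≤ 5); passes unchanged; output -1 dBu.
Stage 3: 13 dB above -14 dBu, reduced 2.5:1 to 5.2 dB above → -8.8 dBu.

-8.8 dBu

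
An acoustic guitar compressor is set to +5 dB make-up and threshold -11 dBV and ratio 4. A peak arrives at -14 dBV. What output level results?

-14 dBV is 3 dB below the -11 dBV threshold, so no gain reduction is applied.
Make-up gain adds 5 dB: -14 + 5 = -9 dBV.

-9 dBV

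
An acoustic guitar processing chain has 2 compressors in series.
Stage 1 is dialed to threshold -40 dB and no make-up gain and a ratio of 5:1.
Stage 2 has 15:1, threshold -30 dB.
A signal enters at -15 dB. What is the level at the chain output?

-35 dB

Stage 1: 25 dB above -40 dB, reduced 5:1 to 5 dB above → -35 dB.
Stage 2: -35 dB is at or below the -30 dB threshold — no compression; output -35 dB.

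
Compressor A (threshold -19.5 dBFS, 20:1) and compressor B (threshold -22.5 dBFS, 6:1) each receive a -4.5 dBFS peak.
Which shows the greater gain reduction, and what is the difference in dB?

A: 15 dB over, compressed to 0.75 dB over, so 14.25 dB of GR.
B: 18 dB over, compressed to 3 dB over, so 15 dB of GR.
B applies 0.75 dB more gain reduction.

B, by 0.75 dB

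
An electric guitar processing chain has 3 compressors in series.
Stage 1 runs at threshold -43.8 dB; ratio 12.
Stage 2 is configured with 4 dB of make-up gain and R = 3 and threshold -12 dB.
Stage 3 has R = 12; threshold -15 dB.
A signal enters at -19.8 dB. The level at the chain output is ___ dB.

Stage 1: 24 dB above -43.8 dB, reduced 12:1 to 2 dB above → -41.8 dB.
Stage 2: -41.8 dB is at or below the -12 dB threshold — no compression; make-up brings it to -37.8 dB.
Stage 3: -37.8 dB is at or below the -15 dB threshold — no compression; output -37.8 dB.

-37.8 dB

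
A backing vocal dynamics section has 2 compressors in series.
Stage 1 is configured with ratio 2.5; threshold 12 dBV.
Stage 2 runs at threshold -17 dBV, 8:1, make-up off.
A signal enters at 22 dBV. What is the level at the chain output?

Stage 1: overshoot 10 dB → 10/2.5 = 4 dB → 16 dBV.
Stage 2: overshoot 33 dB → 33/8 = 4.125 dB → -12.875 dBV.

-12.875 dBV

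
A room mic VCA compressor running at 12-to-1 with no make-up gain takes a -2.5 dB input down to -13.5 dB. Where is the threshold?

-14.5 dB

Input is 12 dB above T (since output overshoot × R = input overshoot: (-13.5 − T)·12 = -2.5 − T gives T = -14.5 dB).
Check: -14.5 + (-2.5 − (-14.5))/12 = -14.5 + 1 = -13.5 dB. ✓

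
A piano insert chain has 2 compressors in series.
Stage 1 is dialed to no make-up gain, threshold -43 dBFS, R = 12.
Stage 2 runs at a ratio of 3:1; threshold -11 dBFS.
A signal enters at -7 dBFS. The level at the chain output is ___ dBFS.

Stage 1: 36 dB above -43 dBFS, reduced 12:1 to 3 dB above → -40 dBFS.
Stage 2: -40 dBFS is at or below the -11 dBFS threshold — no compression; output -40 dBFS.

-40 dBFS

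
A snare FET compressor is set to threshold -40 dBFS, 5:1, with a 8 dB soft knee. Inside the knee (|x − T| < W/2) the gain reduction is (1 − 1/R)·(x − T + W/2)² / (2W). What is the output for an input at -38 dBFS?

-39.8 dBFS

x − T + W/2 = -38 − (-40) + 4 = 6.
GR = (1 − 1/5) × 6² / 16 = 0.8 × 36 / 16 = 1.8 dB.
Output = -38 − 1.8 = -39.8 dBFS.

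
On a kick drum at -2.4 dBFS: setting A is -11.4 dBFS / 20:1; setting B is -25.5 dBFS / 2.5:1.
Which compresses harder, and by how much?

A: overshoot 9 dB → output overshoot 0.45 dB → GR 8.55 dB.
B: overshoot 23.1 dB → output overshoot 9.24 dB → GR 13.86 dB.
B reduces 5.31 dB more.

B, by 5.31 dB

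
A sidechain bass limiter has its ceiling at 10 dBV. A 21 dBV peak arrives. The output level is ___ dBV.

A brickwall limiter is an ∞:1 compressor: any input above the ceiling is clamped to 10 dBV.

10 dBV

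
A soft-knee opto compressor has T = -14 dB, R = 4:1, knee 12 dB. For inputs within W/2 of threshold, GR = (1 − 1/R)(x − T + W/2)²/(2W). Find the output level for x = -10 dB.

-13.125 dB

x − T + W/2 = -10 − (-14) + 6 = 10.
GR = (1 − 1/4) × 10² / 24 = 0.75 × 100 / 24 = 3.125 dB.
Output = -10 − 3.125 = -13.125 dB.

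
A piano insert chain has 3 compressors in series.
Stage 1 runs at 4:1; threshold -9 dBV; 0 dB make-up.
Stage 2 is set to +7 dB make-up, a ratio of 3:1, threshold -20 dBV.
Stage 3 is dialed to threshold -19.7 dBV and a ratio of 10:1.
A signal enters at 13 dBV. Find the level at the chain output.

Stage 1: overshoot 22 dB → 22/4 = 5.5 dB → -3.5 dBV.
Stage 2: overshoot 16.5 dB → 16.5/3 = 5.5 dB → -14.5 dBV; +7 dB make-up → -7.5 dBV.
Stage 3: -7.5 dBV is 12.2 dB over -19.7 dBV; at 10:1 that becomes 1.22 dB over, giving -18.48 dBV.

-18.48 dBV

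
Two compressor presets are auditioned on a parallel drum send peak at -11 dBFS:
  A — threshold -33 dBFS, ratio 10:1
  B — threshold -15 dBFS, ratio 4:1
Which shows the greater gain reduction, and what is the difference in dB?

A, by 16.8 dB

A: GR = 22 − 22/10 = 19.8 dB.
B: GR = 4 − 4/4 = 3 dB.
A reduces 16.8 dB more.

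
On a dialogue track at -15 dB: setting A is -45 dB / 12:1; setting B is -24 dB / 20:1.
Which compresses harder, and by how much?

A: GR = 30 − 30/12 = 27.5 dB.
B: GR = 9 − 9/20 = 8.55 dB.
A reduces 18.95 dB more.

A, by 18.95 dB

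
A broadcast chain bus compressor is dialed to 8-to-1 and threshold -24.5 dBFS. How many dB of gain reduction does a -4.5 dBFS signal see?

17.5 dB

Overshoot = -4.5 − (-24.5) = 20 dB.
At 8:1, output sits 20/8 = 2.5 dB above threshold.
Gain reduction = 20 − 2.5 = 17.5 dB.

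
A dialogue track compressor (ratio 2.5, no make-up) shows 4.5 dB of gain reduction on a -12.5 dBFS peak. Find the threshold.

-20 dBFS

Let T be the threshold. Output overshoot = (input overshoot)/R, so -17 − T = (-12.5 − T)/2.5.
2.5·(-17 − T) = -12.5 − T → 1.5·T = -42.5 − (-12.5) = -30.
T = -30/1.5 = -20 dBFS.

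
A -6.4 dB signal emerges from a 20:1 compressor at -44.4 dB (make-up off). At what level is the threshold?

-46.4 dB

Gain reduction = -6.4 − (-44.4) = 38 dB; output overshoot = GR / (R − 1) = 38 / 19 = 2 dB.
Threshold = output − output overshoot = -44.4 − 2 = -46.4 dB.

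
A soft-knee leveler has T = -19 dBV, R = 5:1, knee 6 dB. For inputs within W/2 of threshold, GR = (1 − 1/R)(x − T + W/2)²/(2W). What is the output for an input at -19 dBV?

x − T + W/2 = -19 − (-19) + 3 = 3.
GR = (1 − 1/5) × 3² / 12 = 0.8 × 9 / 12 = 0.6 dB.
Output = -19 − 0.6 = -19.6 dBV.

-19.6 dBV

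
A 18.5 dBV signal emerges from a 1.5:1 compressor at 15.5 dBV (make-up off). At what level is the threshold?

Gain reduction = 18.5 − 15.5 = 3 dB; output overshoot = GR / (R − 1) = 3 / 0.5 = 6 dB.
Threshold = output − output overshoot = 15.5 − 6 = 9.5 dBV.

9.5 dBV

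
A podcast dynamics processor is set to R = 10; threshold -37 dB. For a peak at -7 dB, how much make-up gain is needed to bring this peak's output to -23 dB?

Without make-up, output = threshold + overshoot/10 = -37 + 3 = -34 dB.
Gap to target: 11 dB.

11 dB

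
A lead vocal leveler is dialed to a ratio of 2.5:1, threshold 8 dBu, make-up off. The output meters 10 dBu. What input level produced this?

That's 2 dB above the 8 dBu threshold.
Undo the ratio: input overshoot = 2 × 2.5 = 5 dB, giving input = 13 dBu.

13 dBu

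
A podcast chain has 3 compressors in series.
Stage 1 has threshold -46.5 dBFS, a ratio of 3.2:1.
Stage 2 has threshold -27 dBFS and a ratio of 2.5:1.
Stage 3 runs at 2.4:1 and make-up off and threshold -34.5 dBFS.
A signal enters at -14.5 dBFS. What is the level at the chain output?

-36.5 dBFS

Stage 1: -14.5 dBFS is 32 dB over -46.5 dBFS; at 3.2:1 that becomes 10 dB over, giving -36.5 dBFS.
Stage 2: below threshold (-36.5 ≤ -27); passes unchanged; output -36.5 dBFS.
Stage 3: below threshold (-36.5 ≤ -34.5); passes unchanged; output -36.5 dBFS.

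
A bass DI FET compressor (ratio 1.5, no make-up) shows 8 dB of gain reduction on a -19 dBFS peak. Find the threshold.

-43 dBFS

Input is 24 dB above T (since output overshoot × R = input overshoot: (-27 − T)·1.5 = -19 − T gives T = -43 dBFS).
Check: -43 + (-19 − (-43))/1.5 = -43 + 16 = -27 dBFS. ✓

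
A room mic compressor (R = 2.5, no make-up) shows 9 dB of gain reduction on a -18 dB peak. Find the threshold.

Gain reduction = -18 − (-27) = 9 dB; output overshoot = GR / (R − 1) = 9 / 1.5 = 6 dB.
Threshold = output − output overshoot = -27 − 6 = -33 dB.

-33 dB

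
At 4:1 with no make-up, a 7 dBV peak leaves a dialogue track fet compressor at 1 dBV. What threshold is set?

Input is 8 dB above T (since output overshoot × R = input overshoot: (1 − T)·4 = 7 − T gives T = -1 dBV).
Check: -1 + (7 − (-1))/4 = -1 + 2 = 1 dBV. ✓

-1 dBV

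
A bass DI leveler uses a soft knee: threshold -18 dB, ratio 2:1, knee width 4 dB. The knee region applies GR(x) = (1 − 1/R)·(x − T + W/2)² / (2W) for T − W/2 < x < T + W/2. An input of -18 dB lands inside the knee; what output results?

x − T + W/2 = -18 − (-18) + 2 = 2.
GR = (1 − 1/2) × 2² / 8 = 0.5 × 4 / 8 = 0.25 dB.
Output = -18 − 0.25 = -18.25 dB.

-18.25 dB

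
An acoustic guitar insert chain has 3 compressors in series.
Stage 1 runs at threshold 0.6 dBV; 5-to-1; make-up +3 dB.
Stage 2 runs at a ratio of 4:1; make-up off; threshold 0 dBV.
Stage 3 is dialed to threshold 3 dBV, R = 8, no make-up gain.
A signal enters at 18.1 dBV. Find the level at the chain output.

1.775 dBV

Stage 1: 18.1 dBV is 17.5 dB over 0.6 dBV; at 5:1 that becomes 3.5 dB over, giving 4.1 dBV; +3 dB make-up → 7.1 dBV.
Stage 2: 7.1 dB above 0 dBV, reduced 4:1 to 1.775 dB above → 1.775 dBV.
Stage 3: 1.775 dBV is at or below the 3 dBV threshold — no compression; output 1.775 dBV.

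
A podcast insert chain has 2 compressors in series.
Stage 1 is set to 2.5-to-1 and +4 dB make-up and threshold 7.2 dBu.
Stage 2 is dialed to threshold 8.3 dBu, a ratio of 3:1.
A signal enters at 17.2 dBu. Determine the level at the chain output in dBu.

Stage 1: 17.2 dBu is 10 dB over 7.2 dBu; at 2.5:1 that becomes 4 dB over, giving 11.2 dBu; +4 dB make-up → 15.2 dBu.
Stage 2: overshoot 6.9 dB → 6.9/3 = 2.3 dB → 10.6 dBu.

10.6 dBu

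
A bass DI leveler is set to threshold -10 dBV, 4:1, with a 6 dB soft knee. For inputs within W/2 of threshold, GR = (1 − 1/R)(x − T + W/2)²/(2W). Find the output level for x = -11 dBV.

x − T + W/2 = -11 − (-10) + 3 = 2.
GR = (1 − 1/4) × 2² / 12 = 0.75 × 4 / 12 = 0.25 dB.
Output = -11 − 0.25 = -11.25 dBV.

-11.25 dBV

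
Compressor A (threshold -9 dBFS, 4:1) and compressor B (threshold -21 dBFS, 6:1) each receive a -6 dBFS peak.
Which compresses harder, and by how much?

B, by 10.25 dB

A: 3 dB over, compressed to 0.75 dB over, so 2.25 dB of GR.
B: 15 dB over, compressed to 2.5 dB over, so 12.5 dB of GR.
Difference: 10.25 dB in favour of B.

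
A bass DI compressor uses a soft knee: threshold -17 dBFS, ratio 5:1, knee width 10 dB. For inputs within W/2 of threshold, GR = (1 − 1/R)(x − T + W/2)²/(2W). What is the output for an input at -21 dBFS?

-21.04 dBFS

x − T + W/2 = -21 − (-17) + 5 = 1.
GR = (1 − 1/5) × 1² / 20 = 0.8 × 1 / 20 = 0.04 dB.
Output = -21 − 0.04 = -21.04 dBFS.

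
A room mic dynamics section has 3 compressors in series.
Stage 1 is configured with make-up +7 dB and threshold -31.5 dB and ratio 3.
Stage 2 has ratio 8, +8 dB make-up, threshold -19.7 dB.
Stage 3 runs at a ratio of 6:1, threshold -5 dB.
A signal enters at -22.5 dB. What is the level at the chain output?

-13.5 dB

Stage 1: -22.5 dB is 9 dB over -31.5 dB; at 3:1 that becomes 3 dB over, giving -28.5 dB; +7 dB make-up → -21.5 dB.
Stage 2: -21.5 dB is at or below the -19.7 dB threshold — no compression; make-up brings it to -13.5 dB.
Stage 3: -13.5 dB is at or below the -5 dB threshold — no compression; output -13.5 dB.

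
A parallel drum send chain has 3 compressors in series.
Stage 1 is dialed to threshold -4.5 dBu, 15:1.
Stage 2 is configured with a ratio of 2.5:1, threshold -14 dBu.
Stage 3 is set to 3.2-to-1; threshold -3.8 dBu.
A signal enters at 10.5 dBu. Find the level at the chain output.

Stage 1: 15 dB above -4.5 dBu, reduced 15:1 to 1 dB above → -3.5 dBu.
Stage 2: 10.5 dB above -14 dBu, reduced 2.5:1 to 4.2 dB above → -9.8 dBu.
Stage 3: below threshold (-9.8 ≤ -3.8); passes unchanged; output -9.8 dBu.

-9.8 dBu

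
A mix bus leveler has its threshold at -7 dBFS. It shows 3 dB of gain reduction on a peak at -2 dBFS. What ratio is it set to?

Input overshoot = -2 − (-7) = 5 dB.
Output overshoot = 5 − 3 = 2 dB.
Ratio = input overshoot / output overshoot = 5 / 2 = 2.5.

2.5:1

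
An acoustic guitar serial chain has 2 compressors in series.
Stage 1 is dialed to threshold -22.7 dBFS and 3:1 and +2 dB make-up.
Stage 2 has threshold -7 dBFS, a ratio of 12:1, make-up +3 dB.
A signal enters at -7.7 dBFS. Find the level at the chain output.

-12.7 dBFS

Stage 1: overshoot 15 dB → 15/3 = 5 dB → -17.7 dBFS; +2 dB make-up → -15.7 dBFS.
Stage 2: -15.7 dBFS is at or below the -7 dBFS threshold — no compression; make-up brings it to -12.7 dBFS.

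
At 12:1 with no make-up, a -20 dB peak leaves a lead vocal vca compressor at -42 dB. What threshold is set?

-44 dB

Input is 24 dB above T (since output overshoot × R = input overshoot: (-42 − T)·12 = -20 − T gives T = -44 dB).
Check: -44 + (-20 − (-44))/12 = -44 + 2 = -42 dB. ✓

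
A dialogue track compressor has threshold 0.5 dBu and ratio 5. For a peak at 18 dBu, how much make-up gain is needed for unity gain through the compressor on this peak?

14 dB

Overshoot 17.5 dB → 17.5/5 = 3.5 dB after compression, so the compressed level is 0.5 + 3.5 = 4 dBu.
Make-up = target − compressed = 18 − 4 = 14 dB.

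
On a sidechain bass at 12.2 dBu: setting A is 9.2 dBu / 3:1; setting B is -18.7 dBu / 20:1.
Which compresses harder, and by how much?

A: 3 dB over, compressed to 1 dB over, so 2 dB of GR.
B: 30.9 dB over, compressed to 1.545 dB over, so 29.355 dB of GR.
B applies 27.355 dB more gain reduction.

B, by 27.355 dB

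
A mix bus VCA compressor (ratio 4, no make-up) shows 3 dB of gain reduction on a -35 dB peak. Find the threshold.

Gain reduction = -35 − (-38) = 3 dB; output overshoot = GR / (R − 1) = 3 / 3 = 1 dB.
Threshold = output − output overshoot = -38 − 1 = -39 dB.

-39 dB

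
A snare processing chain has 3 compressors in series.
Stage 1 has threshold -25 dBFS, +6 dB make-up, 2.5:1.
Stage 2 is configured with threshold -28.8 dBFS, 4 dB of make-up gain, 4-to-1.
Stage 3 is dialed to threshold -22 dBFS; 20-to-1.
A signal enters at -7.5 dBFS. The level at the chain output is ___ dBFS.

Stage 1: 17.5 dB above -25 dBFS, reduced 2.5:1 to 7 dB above → -18 dBFS; +6 dB make-up → -12 dBFS.
Stage 2: overshoot 16.8 dB → 16.8/4 = 4.2 dB → -24.6 dBFS; +4 dB make-up → -20.6 dBFS.
Stage 3: overshoot 1.4 dB → 1.4/20 = 0.07 dB → -21.93 dBFS.

-21.93 dBFS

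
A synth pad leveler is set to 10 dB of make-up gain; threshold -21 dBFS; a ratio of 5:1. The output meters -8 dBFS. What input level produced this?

Remove make-up: -8 − 10 = -18 dBFS.
The compressed level sits -18 − (-21) = 3 dB over threshold.
Before 5:1 compression the overshoot was 3 × 5 = 15 dB, so input = -21 + 15 = -6 dBFS.

-6 dBFS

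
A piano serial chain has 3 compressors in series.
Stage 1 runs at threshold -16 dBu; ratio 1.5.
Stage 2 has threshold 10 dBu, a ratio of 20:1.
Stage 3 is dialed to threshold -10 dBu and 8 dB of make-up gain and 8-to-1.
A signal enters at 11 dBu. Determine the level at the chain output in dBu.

-0.5 dBu

Stage 1: overshoot 27 dB → 27/1.5 = 18 dB → 2 dBu.
Stage 2: 2 dBu ≤ 10 dBu, so stage 2 doesn't engage; output 2 dBu.
Stage 3: 2 dBu is 12 dB over -10 dBu; at 8:1 that becomes 1.5 dB over, giving -8.5 dBu; +8 dB make-up → -0.5 dBu.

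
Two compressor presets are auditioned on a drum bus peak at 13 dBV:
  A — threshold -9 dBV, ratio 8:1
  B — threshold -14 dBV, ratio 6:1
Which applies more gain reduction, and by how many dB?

B, by 3.25 dB

A: overshoot 22 dB → output overshoot 2.75 dB → GR 19.25 dB.
B: overshoot 27 dB → output overshoot 4.5 dB → GR 22.5 dB.
Difference: 3.25 dB in favour of B.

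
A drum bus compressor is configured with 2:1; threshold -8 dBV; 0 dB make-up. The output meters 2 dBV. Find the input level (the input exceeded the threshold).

That's 10 dB above the -8 dBV threshold.
Undo the ratio: input overshoot = 10 × 2 = 20 dB, giving input = 12 dBV.

12 dBV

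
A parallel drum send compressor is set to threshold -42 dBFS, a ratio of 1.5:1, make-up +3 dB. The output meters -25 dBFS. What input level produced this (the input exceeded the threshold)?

-21 dBFS

Before make-up, the level was -25 − 3 = -28 dBFS.
Post-compression overshoot = -28 − (-42) = 14 dB.
Input overshoot = R × output overshoot = 21 dB → input = -42 + 21 = -21 dBFS.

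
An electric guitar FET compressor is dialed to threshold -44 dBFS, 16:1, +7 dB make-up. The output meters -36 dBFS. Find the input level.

Stripping the +7 dB make-up gives -43 dBFS at the gain stage.
That's 1 dB above the -44 dBFS threshold.
Input overshoot = R × output overshoot = 16 dB → input = -44 + 16 = -28 dBFS.

-28 dBFS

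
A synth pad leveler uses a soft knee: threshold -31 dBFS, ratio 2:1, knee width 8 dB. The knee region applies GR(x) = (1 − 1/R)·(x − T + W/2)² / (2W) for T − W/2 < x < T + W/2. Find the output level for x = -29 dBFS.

-30.125 dBFS

x − T + W/2 = -29 − (-31) + 4 = 6.
GR = (1 − 1/2) × 6² / 16 = 0.5 × 36 / 16 = 1.125 dB.
Output = -29 − 1.125 = -30.125 dBFS.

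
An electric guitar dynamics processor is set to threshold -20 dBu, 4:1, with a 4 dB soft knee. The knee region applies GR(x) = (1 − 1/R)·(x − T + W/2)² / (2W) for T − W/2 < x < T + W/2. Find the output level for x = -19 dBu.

-19.84375 dBu

x − T + W/2 = -19 − (-20) + 2 = 3.
GR = (1 − 1/4) × 3² / 8 = 0.75 × 9 / 8 = 0.84375 dB.
Output = -19 − 0.84375 = -19.84375 dBu.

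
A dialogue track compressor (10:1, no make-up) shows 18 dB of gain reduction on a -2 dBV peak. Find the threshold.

-22 dBV

Input is 20 dB above T (since output overshoot × R = input overshoot: (-20 − T)·10 = -2 − T gives T = -22 dBV).
Check: -22 + (-2 − (-22))/10 = -22 + 2 = -20 dBV. ✓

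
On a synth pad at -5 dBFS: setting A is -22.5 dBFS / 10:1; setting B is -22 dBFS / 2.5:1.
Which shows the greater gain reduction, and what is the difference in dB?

A: GR = 17.5 − 17.5/10 = 15.75 dB.
B: GR = 17 − 17/2.5 = 10.2 dB.
A reduces 5.55 dB more.

A, by 5.55 dB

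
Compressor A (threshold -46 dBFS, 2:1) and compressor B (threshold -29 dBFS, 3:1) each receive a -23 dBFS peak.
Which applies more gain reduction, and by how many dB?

A, by 7.5 dB

A: GR = 23 − 23/2 = 11.5 dB.
B: GR = 6 − 6/3 = 4 dB.
A reduces 7.5 dB more.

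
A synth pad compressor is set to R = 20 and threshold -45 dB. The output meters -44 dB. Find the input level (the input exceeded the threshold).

-25 dB

That's 1 dB above the -45 dB threshold.
Input overshoot = R × output overshoot = 20 dB → input = -45 + 20 = -25 dB.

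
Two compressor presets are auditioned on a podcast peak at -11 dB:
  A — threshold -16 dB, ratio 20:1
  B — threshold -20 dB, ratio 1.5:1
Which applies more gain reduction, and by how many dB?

A: GR = 5 − 5/20 = 4.75 dB.
B: GR = 9 − 9/1.5 = 3 dB.
Difference: 1.75 dB in favour of A.

A, by 1.75 dB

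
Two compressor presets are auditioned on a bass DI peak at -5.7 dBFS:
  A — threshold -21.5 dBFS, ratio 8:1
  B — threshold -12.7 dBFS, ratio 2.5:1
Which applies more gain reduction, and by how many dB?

A: overshoot 15.8 dB → output overshoot 1.975 dB → GR 13.825 dB.
B: overshoot 7 dB → output overshoot 2.8 dB → GR 4.2 dB.
A applies 9.625 dB more gain reduction.

A, by 9.625 dB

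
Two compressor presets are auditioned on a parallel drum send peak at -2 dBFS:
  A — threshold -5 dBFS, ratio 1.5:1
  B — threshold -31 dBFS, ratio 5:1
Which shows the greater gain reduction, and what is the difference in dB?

B, by 22.2 dB

A: GR = 3 − 3/1.5 = 1 dB.
B: GR = 29 − 29/5 = 23.2 dB.
B reduces 22.2 dB more.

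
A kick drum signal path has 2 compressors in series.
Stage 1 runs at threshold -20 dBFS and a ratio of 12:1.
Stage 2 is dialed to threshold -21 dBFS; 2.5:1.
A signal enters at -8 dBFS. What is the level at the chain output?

Stage 1: -8 dBFS is 12 dB over -20 dBFS; at 12:1 that becomes 1 dB over, giving -19 dBFS.
Stage 2: 2 dB above -21 dBFS, reduced 2.5:1 to 0.8 dB above → -20.2 dBFS.

-20.2 dBFS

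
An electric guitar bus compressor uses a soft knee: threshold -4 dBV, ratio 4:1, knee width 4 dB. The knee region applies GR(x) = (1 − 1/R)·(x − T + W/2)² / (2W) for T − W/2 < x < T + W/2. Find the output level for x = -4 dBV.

x − T + W/2 = -4 − (-4) + 2 = 2.
GR = (1 − 1/4) × 2² / 8 = 0.75 × 4 / 8 = 0.375 dB.
Output = -4 − 0.375 = -4.375 dBV.

-4.375 dBV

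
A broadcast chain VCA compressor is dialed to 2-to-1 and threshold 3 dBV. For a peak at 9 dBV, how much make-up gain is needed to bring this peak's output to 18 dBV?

The peak compresses to 3 + 6/2 = 6 dBV.
To reach 18 dBV requires 18 − 6 = 12 dB of make-up.

12 dB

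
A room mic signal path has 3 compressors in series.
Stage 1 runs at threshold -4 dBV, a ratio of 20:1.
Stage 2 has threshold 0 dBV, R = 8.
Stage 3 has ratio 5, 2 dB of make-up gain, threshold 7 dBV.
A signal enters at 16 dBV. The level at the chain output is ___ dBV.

-1 dBV

Stage 1: overshoot 20 dB → 20/20 = 1 dB → -3 dBV.
Stage 2: -3 dBV ≤ 0 dBV, so stage 2 doesn't engage; output -3 dBV.
Stage 3: -3 dBV ≤ 7 dBV, so stage 3 doesn't engage; make-up brings it to -1 dBV.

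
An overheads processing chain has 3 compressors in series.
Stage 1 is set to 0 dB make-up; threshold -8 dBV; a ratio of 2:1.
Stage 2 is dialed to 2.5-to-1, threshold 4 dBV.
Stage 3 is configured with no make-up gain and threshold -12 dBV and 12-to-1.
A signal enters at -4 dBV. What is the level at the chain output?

-11.5 dBV

Stage 1: overshoot 4 dB → 4/2 = 2 dB → -6 dBV.
Stage 2: -6 dBV is at or below the 4 dBV threshold — no compression; output -6 dBV.
Stage 3: overshoot 6 dB → 6/12 = 0.5 dB → -11.5 dBV.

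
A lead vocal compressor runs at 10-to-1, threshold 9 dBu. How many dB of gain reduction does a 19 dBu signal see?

9 dB

19 dBu exceeds the threshold by 10 dB.
After 10:1 compression the overshoot becomes 10/10 = 1 dB.
Gain reduction = 10 − 1 = 9 dB.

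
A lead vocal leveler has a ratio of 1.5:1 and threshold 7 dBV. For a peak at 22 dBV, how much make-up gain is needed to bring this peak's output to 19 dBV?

2 dB

The peak compresses to 7 + 15/1.5 = 17 dBV.
To reach 19 dBV requires 19 − 17 = 2 dB of make-up.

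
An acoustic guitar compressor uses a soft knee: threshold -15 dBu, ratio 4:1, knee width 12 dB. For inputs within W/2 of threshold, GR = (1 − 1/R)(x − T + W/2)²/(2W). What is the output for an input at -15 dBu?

x − T + W/2 = -15 − (-15) + 6 = 6.
GR = (1 − 1/4) × 6² / 24 = 0.75 × 36 / 24 = 1.125 dB.
Output = -15 − 1.125 = -16.125 dBu.

-16.125 dBu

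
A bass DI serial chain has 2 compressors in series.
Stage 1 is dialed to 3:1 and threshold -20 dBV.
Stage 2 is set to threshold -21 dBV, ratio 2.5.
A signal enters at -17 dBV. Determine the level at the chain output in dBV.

-20.2 dBV

Stage 1: overshoot 3 dB → 3/3 = 1 dB → -19 dBV.
Stage 2: -19 dBV is 2 dB over -21 dBV; at 2.5:1 that becomes 0.8 dB over, giving -20.2 dBV.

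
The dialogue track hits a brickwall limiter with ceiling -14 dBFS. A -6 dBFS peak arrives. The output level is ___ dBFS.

-14 dBFS

The limiter clamps the peak to its -14 dBFS ceiling.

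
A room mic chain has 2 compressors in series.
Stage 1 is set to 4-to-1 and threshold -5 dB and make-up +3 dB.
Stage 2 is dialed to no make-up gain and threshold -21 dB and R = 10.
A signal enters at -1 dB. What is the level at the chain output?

Stage 1: 4 dB above -5 dB, reduced 4:1 to 1 dB above → -4 dB; +3 dB make-up → -1 dB.
Stage 2: overshoot 20 dB → 20/10 = 2 dB → -19 dB.

-19 dB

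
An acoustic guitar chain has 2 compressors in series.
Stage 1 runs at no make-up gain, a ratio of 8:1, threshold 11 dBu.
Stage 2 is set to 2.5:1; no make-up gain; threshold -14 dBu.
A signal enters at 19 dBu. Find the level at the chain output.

Stage 1: 19 dBu is 8 dB over 11 dBu; at 8:1 that becomes 1 dB over, giving 12 dBu.
Stage 2: overshoot 26 dB → 26/2.5 = 10.4 dB → -3.6 dBu.

-3.6 dBu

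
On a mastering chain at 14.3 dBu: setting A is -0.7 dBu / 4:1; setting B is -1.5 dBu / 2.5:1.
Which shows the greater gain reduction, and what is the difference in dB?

A: GR = 15 − 15/4 = 11.25 dB.
B: GR = 15.8 − 15.8/2.5 = 9.48 dB.
Difference: 1.77 dB in favour of A.

A, by 1.77 dB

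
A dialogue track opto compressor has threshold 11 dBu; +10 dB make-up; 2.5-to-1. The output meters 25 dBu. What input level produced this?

21 dBu

Remove make-up: 25 − 10 = 15 dBu.
Post-compression overshoot = 15 − 11 = 4 dB.
Undo the ratio: input overshoot = 4 × 2.5 = 10 dB, giving input = 21 dBu.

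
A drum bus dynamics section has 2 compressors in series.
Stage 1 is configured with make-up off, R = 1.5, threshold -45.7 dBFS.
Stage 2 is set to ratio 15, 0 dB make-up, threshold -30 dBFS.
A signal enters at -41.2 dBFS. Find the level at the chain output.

-42.7 dBFS

Stage 1: overshoot 4.5 dB → 4.5/1.5 = 3 dB → -42.7 dBFS.
Stage 2: -42.7 dBFS ≤ -30 dBFS, so stage 2 doesn't engage; output -42.7 dBFS.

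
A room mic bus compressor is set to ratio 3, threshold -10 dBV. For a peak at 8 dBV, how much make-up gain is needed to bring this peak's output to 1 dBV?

Overshoot 18 dB → 18/3 = 6 dB after compression, so the compressed level is -10 + 6 = -4 dBV.
Make-up = target − compressed = 1 − (-4) = 5 dB.

5 dB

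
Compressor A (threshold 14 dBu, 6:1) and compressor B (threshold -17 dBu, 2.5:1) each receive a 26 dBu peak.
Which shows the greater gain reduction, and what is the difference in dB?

A: GR = 12 − 12/6 = 10 dB.
B: GR = 43 − 43/2.5 = 25.8 dB.
B applies 15.8 dB more gain reduction.

B, by 15.8 dB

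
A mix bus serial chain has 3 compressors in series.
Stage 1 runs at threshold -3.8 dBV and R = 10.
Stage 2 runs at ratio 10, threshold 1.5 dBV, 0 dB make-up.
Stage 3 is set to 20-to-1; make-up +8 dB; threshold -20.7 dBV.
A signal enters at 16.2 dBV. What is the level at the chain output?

Stage 1: 20 dB above -3.8 dBV, reduced 10:1 to 2 dB above → -1.8 dBV.
Stage 2: -1.8 dBV is at or below the 1.5 dBV threshold — no compression; output -1.8 dBV.
Stage 3: overshoot 18.9 dB → 18.9/20 = 0.945 dB → -19.755 dBV; +8 dB make-up → -11.755 dBV.

-11.755 dBV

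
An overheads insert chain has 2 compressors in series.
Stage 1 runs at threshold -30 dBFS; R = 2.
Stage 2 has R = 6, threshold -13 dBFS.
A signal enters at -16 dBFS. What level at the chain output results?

Stage 1: 14 dB above -30 dBFS, reduced 2:1 to 7 dB above → -23 dBFS.
Stage 2: below threshold (-23 ≤ -13); passes unchanged; output -23 dBFS.

-23 dBFS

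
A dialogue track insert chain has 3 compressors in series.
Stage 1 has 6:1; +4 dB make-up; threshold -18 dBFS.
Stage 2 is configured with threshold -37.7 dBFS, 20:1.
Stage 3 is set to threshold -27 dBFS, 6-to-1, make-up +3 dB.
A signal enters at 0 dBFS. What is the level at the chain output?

-33.365 dBFS

Stage 1: 18 dB above -18 dBFS, reduced 6:1 to 3 dB above → -15 dBFS; +4 dB make-up → -11 dBFS.
Stage 2: -11 dBFS is 26.7 dB over -37.7 dBFS; at 20:1 that becomes 1.335 dB over, giving -36.365 dBFS.
Stage 3: -36.365 dBFS ≤ -27 dBFS, so stage 3 doesn't engage; make-up brings it to -33.365 dBFS.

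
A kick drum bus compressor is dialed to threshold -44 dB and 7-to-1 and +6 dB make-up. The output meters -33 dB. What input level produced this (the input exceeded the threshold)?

-9 dB

Before make-up, the level was -33 − 6 = -39 dB.
That's 5 dB above the -44 dB threshold.
Before 7:1 compression the overshoot was 5 × 7 = 35 dB, so input = -44 + 35 = -9 dB.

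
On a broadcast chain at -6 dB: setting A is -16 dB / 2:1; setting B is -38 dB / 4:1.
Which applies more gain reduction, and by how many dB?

B, by 19 dB

A: GR = 10 − 10/2 = 5 dB.
B: GR = 32 − 32/4 = 24 dB.
Difference: 19 dB in favour of B.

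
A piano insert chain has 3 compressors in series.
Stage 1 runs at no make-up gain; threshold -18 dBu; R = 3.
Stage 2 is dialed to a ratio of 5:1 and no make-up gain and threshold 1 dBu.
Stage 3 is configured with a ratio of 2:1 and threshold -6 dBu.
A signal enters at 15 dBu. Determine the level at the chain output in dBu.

Stage 1: 15 dBu is 33 dB over -18 dBu; at 3:1 that becomes 11 dB over, giving -7 dBu.
Stage 2: -7 dBu ≤ 1 dBu, so stage 2 doesn't engage; output -7 dBu.
Stage 3: -7 dBu ≤ -6 dBu, so stage 3 doesn't engage; output -7 dBu.

-7 dBu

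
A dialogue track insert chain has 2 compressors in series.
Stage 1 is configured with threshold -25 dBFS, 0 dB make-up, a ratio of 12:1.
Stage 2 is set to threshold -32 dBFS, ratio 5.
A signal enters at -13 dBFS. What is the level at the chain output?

-30.4 dBFS

Stage 1: overshoot 12 dB → 12/12 = 1 dB → -24 dBFS.
Stage 2: 8 dB above -32 dBFS, reduced 5:1 to 1.6 dB above → -30.4 dBFS.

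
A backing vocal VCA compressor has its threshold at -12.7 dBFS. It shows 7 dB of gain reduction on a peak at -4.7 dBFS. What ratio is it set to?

Input overshoot = -4.7 − (-12.7) = 8 dB.
Output overshoot = 8 − 7 = 1 dB.
Ratio = input overshoot / output overshoot = 8 / 1 = 8.

8:1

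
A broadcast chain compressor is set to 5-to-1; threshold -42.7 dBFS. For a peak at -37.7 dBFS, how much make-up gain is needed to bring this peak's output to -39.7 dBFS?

Overshoot 5 dB → 5/5 = 1 dB after compression, so the compressed level is -42.7 + 1 = -41.7 dBFS.
Make-up = target − compressed = -39.7 − (-41.7) = 2 dB.

2 dB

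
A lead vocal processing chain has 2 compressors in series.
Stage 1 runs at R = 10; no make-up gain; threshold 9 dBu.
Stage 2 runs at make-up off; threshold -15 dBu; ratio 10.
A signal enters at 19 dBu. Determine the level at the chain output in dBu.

-12.5 dBu

Stage 1: 10 dB above 9 dBu, reduced 10:1 to 1 dB above → 10 dBu.
Stage 2: 10 dBu is 25 dB over -15 dBu; at 10:1 that becomes 2.5 dB over, giving -12.5 dBu.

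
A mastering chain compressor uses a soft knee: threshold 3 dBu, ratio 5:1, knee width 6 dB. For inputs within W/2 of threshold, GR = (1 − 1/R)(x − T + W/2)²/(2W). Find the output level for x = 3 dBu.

x − T + W/2 = 3 − 3 + 3 = 3.
GR = (1 − 1/5) × 3² / 12 = 0.8 × 9 / 12 = 0.6 dB.
Output = 3 − 0.6 = 2.4 dBu.

2.4 dBu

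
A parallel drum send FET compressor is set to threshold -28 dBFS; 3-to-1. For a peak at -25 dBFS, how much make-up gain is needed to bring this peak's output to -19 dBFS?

8 dB

The peak compresses to -28 + 3/3 = -27 dBFS.
To reach -19 dBFS requires -19 − (-27) = 8 dB of make-up.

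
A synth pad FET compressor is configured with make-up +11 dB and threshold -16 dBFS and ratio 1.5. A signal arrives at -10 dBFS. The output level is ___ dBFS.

-10 dBFS sits 6 dB over threshold.
The 6 dB excess becomes 4 dB after 1.5:1 reduction.
That puts the output at -12 dBFS; make-up adds 11 dB, giving -1 dBFS.

-1 dBFS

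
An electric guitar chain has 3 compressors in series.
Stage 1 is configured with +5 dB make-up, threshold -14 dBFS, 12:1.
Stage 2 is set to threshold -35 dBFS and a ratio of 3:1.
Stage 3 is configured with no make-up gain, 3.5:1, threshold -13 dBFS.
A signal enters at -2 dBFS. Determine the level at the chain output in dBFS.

-26 dBFS

Stage 1: 12 dB above -14 dBFS, reduced 12:1 to 1 dB above → -13 dBFS; +5 dB make-up → -8 dBFS.
Stage 2: overshoot 27 dB → 27/3 = 9 dB → -26 dBFS.
Stage 3: -26 dBFS ≤ -13 dBFS, so stage 3 doesn't engage; output -26 dBFS.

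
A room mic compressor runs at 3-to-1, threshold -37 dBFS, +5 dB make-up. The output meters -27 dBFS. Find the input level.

Remove make-up: -27 − 5 = -32 dBFS.
That's 5 dB above the -37 dBFS threshold.
Before 3:1 compression the overshoot was 5 × 3 = 15 dB, so input = -37 + 15 = -22 dBFS.

-22 dBFS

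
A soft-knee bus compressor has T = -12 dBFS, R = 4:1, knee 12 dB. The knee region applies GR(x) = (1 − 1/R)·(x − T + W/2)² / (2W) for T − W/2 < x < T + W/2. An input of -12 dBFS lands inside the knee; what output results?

x − T + W/2 = -12 − (-12) + 6 = 6.
GR = (1 − 1/4) × 6² / 24 = 0.75 × 36 / 24 = 1.125 dB.
Output = -12 − 1.125 = -13.125 dBFS.

-13.125 dBFS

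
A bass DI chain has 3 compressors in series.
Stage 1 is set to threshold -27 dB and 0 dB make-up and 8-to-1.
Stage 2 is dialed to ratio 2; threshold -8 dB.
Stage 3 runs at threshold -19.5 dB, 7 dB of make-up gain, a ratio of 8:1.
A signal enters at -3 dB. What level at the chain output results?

Stage 1: -3 dB is 24 dB over -27 dB; at 8:1 that becomes 3 dB over, giving -24 dB.
Stage 2: -24 dB ≤ -8 dB, so stage 2 doesn't engage; output -24 dB.
Stage 3: -24 dB ≤ -19.5 dB, so stage 3 doesn't engage; make-up brings it to -17 dB.

-17 dB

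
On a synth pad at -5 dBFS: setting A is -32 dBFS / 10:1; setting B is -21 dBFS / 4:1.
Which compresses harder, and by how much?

A: overshoot 27 dB → output overshoot 2.7 dB → GR 24.3 dB.
B: overshoot 16 dB → output overshoot 4 dB → GR 12 dB.
A reduces 12.3 dB more.

A, by 12.3 dB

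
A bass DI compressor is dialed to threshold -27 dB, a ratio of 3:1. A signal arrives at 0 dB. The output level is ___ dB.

The input is 27 dB above the -27 dB threshold.
3:1 compression reduces that to 27/3 = 9 dB over.
That puts the output at -18 dB.

-18 dB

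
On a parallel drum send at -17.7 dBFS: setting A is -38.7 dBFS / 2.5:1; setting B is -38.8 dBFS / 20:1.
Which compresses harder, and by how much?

B, by 7.445 dB

A: overshoot 21 dB → output overshoot 8.4 dB → GR 12.6 dB.
B: overshoot 21.1 dB → output overshoot 1.055 dB → GR 20.045 dB.
B reduces 7.445 dB more.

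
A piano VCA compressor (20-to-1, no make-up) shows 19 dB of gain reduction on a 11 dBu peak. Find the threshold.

Input is 20 dB above T (since output overshoot × R = input overshoot: (-8 − T)·20 = 11 − T gives T = -9 dBu).
Check: -9 + (11 − (-9))/20 = -9 + 1 = -8 dBu. ✓

-9 dBu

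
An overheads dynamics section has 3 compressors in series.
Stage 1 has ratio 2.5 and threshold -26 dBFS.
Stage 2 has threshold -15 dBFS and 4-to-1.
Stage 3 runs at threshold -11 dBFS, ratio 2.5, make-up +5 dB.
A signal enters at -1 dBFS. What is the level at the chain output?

Stage 1: 25 dB above -26 dBFS, reduced 2.5:1 to 10 dB above → -16 dBFS.
Stage 2: below threshold (-16 ≤ -15); passes unchanged; output -16 dBFS.
Stage 3: -16 dBFS is at or below the -11 dBFS threshold — no compression; make-up brings it to -11 dBFS.

-11 dBFS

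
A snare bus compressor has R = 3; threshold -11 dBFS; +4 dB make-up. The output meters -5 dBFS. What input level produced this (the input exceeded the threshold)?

-5 dBFS

Stripping the +4 dB make-up gives -9 dBFS at the gain stage.
Post-compression overshoot = -9 − (-11) = 2 dB.
Input overshoot = R × output overshoot = 6 dB → input = -11 + 6 = -5 dBFS.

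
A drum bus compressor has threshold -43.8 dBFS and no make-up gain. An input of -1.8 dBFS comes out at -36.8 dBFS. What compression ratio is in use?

Input overshoot = -1.8 − (-43.8) = 42 dB; output overshoot = -36.8 − (-43.8) = 7 dB.
Ratio = 42 / 7 = 6.

6:1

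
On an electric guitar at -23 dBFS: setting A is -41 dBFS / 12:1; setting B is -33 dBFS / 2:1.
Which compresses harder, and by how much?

A: overshoot 18 dB → output overshoot 1.5 dB → GR 16.5 dB.
B: overshoot 10 dB → output overshoot 5 dB → GR 5 dB.
A reduces 11.5 dB more.

A, by 11.5 dB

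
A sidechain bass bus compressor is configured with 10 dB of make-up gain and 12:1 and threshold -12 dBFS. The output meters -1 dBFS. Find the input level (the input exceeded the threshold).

0 dBFS

Remove make-up: -1 − 10 = -11 dBFS.
Post-compression overshoot = -11 − (-12) = 1 dB.
Input overshoot = R × output overshoot = 12 dB → input = -12 + 12 = 0 dBFS.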